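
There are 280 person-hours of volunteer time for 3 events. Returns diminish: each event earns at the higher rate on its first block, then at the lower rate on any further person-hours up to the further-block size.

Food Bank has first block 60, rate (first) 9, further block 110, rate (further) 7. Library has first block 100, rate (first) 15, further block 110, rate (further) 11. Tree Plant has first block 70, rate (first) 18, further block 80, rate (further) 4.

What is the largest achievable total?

3970

Treat each block as its own option and order by rate: Tree Plant/T1 18 > Library/T1 15 > Library/T2 11 > Food Bank/T1 9 > Food Bank/T2 7 > Tree Plant/T2 4.
Tree Plant/T1 (18): +70 — 210 left.
Library/T1 (15): +100 — 110 left.
Library T2 at 11: fill all 110 — 0 left.
Total = 18×70 + 15×100 + 11×110 = 3970.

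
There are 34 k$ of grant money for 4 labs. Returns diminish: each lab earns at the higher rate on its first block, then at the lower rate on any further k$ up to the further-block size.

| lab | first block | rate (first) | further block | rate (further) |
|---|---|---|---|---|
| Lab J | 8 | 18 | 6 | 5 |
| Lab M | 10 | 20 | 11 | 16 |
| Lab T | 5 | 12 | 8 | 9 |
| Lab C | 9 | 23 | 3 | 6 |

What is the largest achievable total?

Treat each block as its own option and order by rate: Lab C/first 23 > Lab M/first 20 > Lab J/first 18 > Lab M/second 16 > Lab T/first 12 > Lab T/second 9 > Lab C/second 6 > Lab J/second 5.
Lab C first at 23: fill all 9 ; 25 left.
Lab M first at 20: fill all 10 ; 15 left.
Lab J first at 18: fill all 8 ; 7 left.
Lab M second at 16: only 7 left, fill 7.
Total = 23×9 + 20×10 + 18×8 + 16×7 = 663.

663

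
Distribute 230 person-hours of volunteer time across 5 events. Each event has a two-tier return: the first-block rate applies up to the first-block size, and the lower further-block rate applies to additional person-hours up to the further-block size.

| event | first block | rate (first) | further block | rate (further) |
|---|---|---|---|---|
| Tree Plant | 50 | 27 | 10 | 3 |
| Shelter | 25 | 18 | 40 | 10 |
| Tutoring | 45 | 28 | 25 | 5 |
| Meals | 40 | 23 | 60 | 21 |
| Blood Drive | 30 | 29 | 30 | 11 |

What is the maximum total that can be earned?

Treat each block as its own option and order by rate: Blood Drive/first 29 > Tutoring/first 28 > Tree Plant/first 27 > Meals/first 23 > Meals/second 21 > Shelter/first 18 > Blood Drive/second 11 > Shelter/second 10 > Tutoring/second 5 > Tree Plant/second 3.
Blood Drive/first (29): +30 ; 200 left.
Tutoring/first (28): +45 ; 155 left.
Tree Plant/first (27): +50 ; 105 left.
Fill Meals first block (40 at 23) ; 65 left.
Meals second at 21: fill all 60 ; 5 left.
Shelter first at 18: only 5 left, fill 5.
Total = 29×30 + 28×45 + 27×50 + 23×40 + 21×60 + 18×5 = 5750.

5750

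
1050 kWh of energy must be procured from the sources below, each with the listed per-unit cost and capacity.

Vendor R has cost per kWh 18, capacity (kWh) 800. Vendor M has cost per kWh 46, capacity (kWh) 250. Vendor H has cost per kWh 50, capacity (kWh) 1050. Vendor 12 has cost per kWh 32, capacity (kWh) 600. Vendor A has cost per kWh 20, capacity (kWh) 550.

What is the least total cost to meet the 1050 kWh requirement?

19400

Use sources in increasing cost order.
Vendor R at 18: take all 800 kWh — 250 still needed.
Vendor A at 20: take 250 of its 550 — requirement met.
Vendor 12, Vendor M, Vendor H: unused.
Cost = 800×18 + 250×20 = 19400.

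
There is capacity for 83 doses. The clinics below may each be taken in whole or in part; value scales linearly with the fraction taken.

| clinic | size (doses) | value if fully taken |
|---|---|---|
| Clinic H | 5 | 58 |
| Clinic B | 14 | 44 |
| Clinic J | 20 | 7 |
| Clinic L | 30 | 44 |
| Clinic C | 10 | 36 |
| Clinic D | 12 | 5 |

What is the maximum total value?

Rank by value-to-size ratio: Clinic H 58/5≈11.6, Clinic C 36/10≈3.6, Clinic B 44/14≈3.14, Clinic L 44/30≈1.47, Clinic D 5/12≈0.417, Clinic J 7/20≈0.35.
Clinic H: take in full, 5 doses for value 58 — 78 left.
All 10 doses of Clinic C fit (value 36) — 68 remain.
Clinic B: take in full, 14 doses for value 44 — 54 left.
Clinic L: take in full, 30 doses for value 44 — 24 left.
Take all of Clinic D (12 doses, value 5) — 12 doses left.
Only 12 doses remain; take 12/20 of Clinic J for value 7×12/20 = 4.2.
Total value = 191.2.

191.2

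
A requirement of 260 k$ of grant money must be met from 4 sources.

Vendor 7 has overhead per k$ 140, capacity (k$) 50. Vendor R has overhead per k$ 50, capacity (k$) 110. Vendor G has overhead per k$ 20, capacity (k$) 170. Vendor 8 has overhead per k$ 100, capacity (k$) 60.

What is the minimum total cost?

7900

Use sources in increasing cost order.
Vendor G at 20: take all 170 k$ — 90 still needed.
Vendor R (50): take the remaining 90 — done.
Vendor 8, Vendor 7: unused.
Cost = 170×20 + 90×50 = 7900.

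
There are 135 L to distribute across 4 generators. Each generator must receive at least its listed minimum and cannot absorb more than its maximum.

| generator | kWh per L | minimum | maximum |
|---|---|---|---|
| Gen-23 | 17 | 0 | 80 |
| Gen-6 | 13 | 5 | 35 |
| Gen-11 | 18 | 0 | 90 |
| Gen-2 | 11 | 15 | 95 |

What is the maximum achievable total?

2275

Meeting every minimum uses 0+5+0+15 = 20 L, leaving 115.
Order the generators by kWh per L: Gen-11 18 > Gen-23 17 > Gen-6 13 > Gen-2 11.
Gen-11: +90 to 90 (cap) — 25 left.
Gen-23: +25 (room for 80) → 25. Pool exhausted.
Total = 17×25 + 13×5 + 18×90 + 11×15 = 2275.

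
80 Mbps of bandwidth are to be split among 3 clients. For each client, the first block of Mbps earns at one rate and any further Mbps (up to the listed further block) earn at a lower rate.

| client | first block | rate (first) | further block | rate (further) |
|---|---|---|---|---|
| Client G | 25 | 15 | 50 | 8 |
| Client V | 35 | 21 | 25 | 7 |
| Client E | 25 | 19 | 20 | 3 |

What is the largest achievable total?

1510

Rank every tier by rate: Client V/tier1 21 > Client E/tier1 19 > Client G/tier1 15 > Client G/tier2 8 > Client V/tier2 7 > Client E/tier2 3.
Fill Client V tier1 block (35 at 21) — 45 left.
Client E tier1 at 19: fill all 25 — 20 left.
20 remain; put them into Client G tier1 at 15.
Total = 21×35 + 19×25 + 15×20 = 1510.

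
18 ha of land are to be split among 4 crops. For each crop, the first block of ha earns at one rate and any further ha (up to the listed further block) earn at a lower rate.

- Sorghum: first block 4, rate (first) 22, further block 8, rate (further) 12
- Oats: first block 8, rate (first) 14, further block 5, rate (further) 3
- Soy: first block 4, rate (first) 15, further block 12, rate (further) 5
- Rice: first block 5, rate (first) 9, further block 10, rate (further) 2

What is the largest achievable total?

284

Treat each block as its own option and order by rate: Sorghum/first 22 > Soy/first 15 > Oats/first 14 > Sorghum/second 12 > Rice/first 9 > Soy/second 5 > Oats/second 3 > Rice/second 2.
Sorghum first at 22: fill all 4 — 14 left.
Fill Soy first block (4 at 15) — 10 left.
Fill Oats first block (8 at 14) — 2 left.
Sorghum/second: +2 of 8 at 12; pool empty.
Total = 22×4 + 15×4 + 14×8 + 12×2 = 284.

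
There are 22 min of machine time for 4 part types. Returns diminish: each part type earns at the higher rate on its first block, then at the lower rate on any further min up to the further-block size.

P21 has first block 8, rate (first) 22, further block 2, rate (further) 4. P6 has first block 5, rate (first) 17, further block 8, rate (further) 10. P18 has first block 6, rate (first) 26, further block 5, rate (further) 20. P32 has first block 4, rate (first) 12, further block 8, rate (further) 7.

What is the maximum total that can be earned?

483

Order all 8 blocks by rate: P18/T1 26 > P21/T1 22 > P18/T2 20 > P6/T1 17 > P32/T1 12 > P6/T2 10 > P32/T2 7 > P21/T2 4.
P18/T1 (26): +6 — 16 left.
P21/T1 (22): +8 — 8 left.
P18/T2 (20): +5 — 3 left.
3 remain; put them into P6 T1 at 17.
Total = 26×6 + 22×8 + 20×5 + 17×3 = 483.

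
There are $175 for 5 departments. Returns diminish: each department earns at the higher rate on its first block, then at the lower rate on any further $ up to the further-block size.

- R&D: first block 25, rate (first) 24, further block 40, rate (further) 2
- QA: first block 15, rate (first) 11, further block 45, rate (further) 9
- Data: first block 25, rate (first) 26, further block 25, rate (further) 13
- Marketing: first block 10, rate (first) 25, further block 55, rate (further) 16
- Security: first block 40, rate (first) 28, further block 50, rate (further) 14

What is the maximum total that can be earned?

3780

Rank every tier by rate: Security/T1 28 > Data/T1 26 > Marketing/T1 25 > R&D/T1 24 > Marketing/T2 16 > Security/T2 14 > Data/T2 13 > QA/T1 11 > QA/T2 9 > R&D/T2 2.
Security T1 at 28: fill all 40 → 135 left.
Fill Data T1 block (25 at 26) → 110 left.
Fill Marketing T1 block (10 at 25) → 100 left.
R&D/T1 (24): +25 → 75 left.
Marketing/T2 (16): +55 → 20 left.
Security/T2: +20 of 50 at 14; pool empty.
Total = 28×40 + 26×25 + 25×10 + 24×25 + 16×55 + 14×20 = 3780.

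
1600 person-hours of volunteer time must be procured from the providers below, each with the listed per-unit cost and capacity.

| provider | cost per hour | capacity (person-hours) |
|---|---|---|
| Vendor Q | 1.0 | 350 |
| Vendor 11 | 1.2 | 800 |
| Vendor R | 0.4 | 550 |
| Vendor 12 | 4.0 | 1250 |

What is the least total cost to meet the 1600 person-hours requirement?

Fill from the cheapest provider first.
Vendor R at 0.4: take all 550 person-hours — 1050 still needed.
Vendor Q at 1.0: take all 350 person-hours — 700 still needed.
Vendor 11 at 1.2: take 700 of its 800 — requirement met.
Vendor 12: unused.
Cost = 550×0.4 + 350×1.0 + 700×1.2 = 1410.

1410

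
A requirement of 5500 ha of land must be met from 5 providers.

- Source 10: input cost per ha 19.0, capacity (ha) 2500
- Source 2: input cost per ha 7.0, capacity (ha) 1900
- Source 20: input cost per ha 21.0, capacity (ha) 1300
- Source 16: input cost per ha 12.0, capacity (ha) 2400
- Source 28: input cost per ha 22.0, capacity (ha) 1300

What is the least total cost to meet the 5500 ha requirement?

64900

Use providers in increasing cost order.
Source 2 (7.0): use full 1900 → 3600 ha to go.
Source 16 at 12.0: take all 2400 ha → 1200 still needed.
Take 1200 from Source 10 at 19.0 to finish.
Source 20, Source 28: unused.
Cost = 1900×7.0 + 2400×12.0 + 1200×19.0 = 64900.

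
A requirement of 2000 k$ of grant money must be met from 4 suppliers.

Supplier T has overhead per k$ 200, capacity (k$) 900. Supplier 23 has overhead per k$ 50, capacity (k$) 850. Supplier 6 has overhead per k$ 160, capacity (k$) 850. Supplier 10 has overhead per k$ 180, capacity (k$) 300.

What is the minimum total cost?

232500

Use suppliers in increasing cost order.
Supplier 23 (50): use full 850 ; 1150 k$ to go.
Take 850 from Supplier 6 at 160 ; need 300 more.
Supplier 10 at 180: take all 300 k$ ; 0 still needed.
Supplier T: unused.
Cost = 850×50 + 850×160 + 300×180 = 232500.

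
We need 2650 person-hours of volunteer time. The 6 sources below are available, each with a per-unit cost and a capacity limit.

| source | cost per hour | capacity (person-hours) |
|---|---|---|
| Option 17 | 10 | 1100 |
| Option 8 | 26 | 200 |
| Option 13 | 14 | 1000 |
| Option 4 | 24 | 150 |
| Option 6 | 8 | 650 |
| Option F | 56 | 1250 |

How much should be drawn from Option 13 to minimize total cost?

Cheapest first:
Option 6 (8): use full 650 → 2000 person-hours to go.
Option 17 at 10: take all 1100 person-hours → 900 still needed.
Option 13 at 14: take 900 of its 1000 → requirement met.
Option 4, Option 8, Option F: unused.

900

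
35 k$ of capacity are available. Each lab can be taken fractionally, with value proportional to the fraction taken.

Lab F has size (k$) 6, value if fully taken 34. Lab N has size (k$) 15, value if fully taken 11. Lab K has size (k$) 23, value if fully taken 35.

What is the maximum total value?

Rank by value-to-size ratio: Lab F 34/6≈5.67, Lab K 35/23≈1.52, Lab N 11/15≈0.733.
All 6 k$ of Lab F fit (value 34) — 29 remain.
Take all of Lab K (23 k$, value 35) — 6 k$ left.
Only 6 k$ remain; take 6/15 of Lab N for value 11×6/15 = 4.4.
Total value = 73.4.

73.4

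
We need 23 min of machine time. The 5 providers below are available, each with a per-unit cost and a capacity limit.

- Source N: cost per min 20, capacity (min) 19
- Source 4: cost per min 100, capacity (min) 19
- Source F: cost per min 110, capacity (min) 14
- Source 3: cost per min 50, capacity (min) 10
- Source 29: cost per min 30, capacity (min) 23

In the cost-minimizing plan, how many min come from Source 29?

Fill from the cheapest provider first.
Source N (20): use full 19 → 4 min to go.
Take 4 from Source 29 at 30 to finish.
Source 3, Source 4, Source F: unused.

4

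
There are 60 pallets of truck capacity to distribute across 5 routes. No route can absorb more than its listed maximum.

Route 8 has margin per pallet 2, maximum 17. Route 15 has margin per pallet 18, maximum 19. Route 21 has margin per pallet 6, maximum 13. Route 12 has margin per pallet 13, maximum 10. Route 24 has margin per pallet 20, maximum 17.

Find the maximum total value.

Rank by margin per pallet: Route 24 20 > Route 15 18 > Route 12 13 > Route 21 6 > Route 8 2.
Route 24 takes 17 to reach its cap of 17 → 43 left.
Give Route 15 19 to hit its cap of 19 → 24 left.
Give Route 12 10 to hit its cap of 10 → 14 left.
Route 21: +13 to 13 (cap) → 1 left.
Route 8: +1 (room for 17) → 1. Pool exhausted.
Total = 2×1 + 18×19 + 6×13 + 13×10 + 20×17 = 892.

892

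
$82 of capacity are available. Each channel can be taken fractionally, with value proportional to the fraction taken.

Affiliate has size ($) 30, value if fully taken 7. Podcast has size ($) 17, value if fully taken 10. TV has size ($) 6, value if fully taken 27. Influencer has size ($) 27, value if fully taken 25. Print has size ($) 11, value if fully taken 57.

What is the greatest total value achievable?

Sort by value density: Print 57/11≈5.18, TV 27/6≈4.5, Influencer 25/27≈0.926, Podcast 10/17≈0.588, Affiliate 7/30≈0.233.
Print: take in full, 11 $ for value 57 ; 71 left.
All 6 $ of TV fit (value 27) ; 65 remain.
Take all of Influencer (27 $, value 25) ; 38 $ left.
All 17 $ of Podcast fit (value 10) ; 21 remain.
Fill the last 21 $ with part of Affiliate: 21/30 of it earns 4.9.
Total value = 123.9.

123.9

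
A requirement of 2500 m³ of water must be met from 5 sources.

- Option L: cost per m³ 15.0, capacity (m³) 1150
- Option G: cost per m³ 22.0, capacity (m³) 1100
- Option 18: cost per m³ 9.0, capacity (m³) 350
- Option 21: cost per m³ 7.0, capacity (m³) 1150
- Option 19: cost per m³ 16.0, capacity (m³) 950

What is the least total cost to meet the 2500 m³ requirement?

Fill from the cheapest source first.
Take 1150 from Option 21 at 7.0 — need 1350 more.
Option 18 (9.0): use full 350 — 1000 m³ to go.
Option L (15.0): take the remaining 1000 — done.
Option 19, Option G: unused.
Cost = 1150×7.0 + 350×9.0 + 1000×15.0 = 26200.

26200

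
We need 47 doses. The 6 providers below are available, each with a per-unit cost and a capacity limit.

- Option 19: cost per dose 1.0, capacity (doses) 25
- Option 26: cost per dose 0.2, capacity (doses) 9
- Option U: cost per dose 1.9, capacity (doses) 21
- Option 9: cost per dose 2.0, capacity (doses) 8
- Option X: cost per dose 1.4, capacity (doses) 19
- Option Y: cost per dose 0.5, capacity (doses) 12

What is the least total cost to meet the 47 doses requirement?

Cheapest first:
Option 26 at 0.2: take all 9 doses ; 38 still needed.
Take 12 from Option Y at 0.5 ; need 26 more.
Option 19 (1.0): use full 25 ; 1 doses to go.
Take 1 from Option X at 1.4 to finish.
Option U, Option 9: unused.
Cost = 9×0.2 + 12×0.5 + 25×1.0 + 1×1.4 = 34.2.

34.2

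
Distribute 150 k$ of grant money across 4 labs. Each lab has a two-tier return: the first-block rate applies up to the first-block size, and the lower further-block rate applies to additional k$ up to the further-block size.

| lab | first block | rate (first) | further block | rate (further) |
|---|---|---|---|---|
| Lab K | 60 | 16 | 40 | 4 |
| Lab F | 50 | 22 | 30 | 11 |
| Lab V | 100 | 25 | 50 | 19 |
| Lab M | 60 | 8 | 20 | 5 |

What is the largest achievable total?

3600

Order all 8 blocks by rate: Lab V/tier1 25 > Lab F/tier1 22 > Lab V/tier2 19 > Lab K/tier1 16 > Lab F/tier2 11 > Lab M/tier1 8 > Lab M/tier2 5 > Lab K/tier2 4.
Fill Lab V tier1 block (100 at 25) ; 50 left.
Lab F tier1 at 22: fill all 50 ; 0 left.
Total = 25×100 + 22×50 = 3600.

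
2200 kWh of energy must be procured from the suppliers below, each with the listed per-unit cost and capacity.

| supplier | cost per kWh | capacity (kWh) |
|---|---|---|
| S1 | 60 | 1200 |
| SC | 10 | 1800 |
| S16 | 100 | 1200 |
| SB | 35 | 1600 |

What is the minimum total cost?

Fill from the cheapest supplier first.
Take 1800 from SC at 10 ; need 400 more.
SB at 35: take 400 of its 1600 ; requirement met.
S1, S16: unused.
Cost = 1800×10 + 400×35 = 32000.

32000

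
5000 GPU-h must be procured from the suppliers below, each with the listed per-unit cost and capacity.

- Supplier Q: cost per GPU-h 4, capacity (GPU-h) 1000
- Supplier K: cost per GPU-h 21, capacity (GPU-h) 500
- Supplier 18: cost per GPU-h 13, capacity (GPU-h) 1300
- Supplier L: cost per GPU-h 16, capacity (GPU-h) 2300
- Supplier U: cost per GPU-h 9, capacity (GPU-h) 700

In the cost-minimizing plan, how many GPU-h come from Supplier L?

Cheapest first:
Supplier Q (4): use full 1000 → 4000 GPU-h to go.
Supplier U (9): use full 700 → 3300 GPU-h to go.
Supplier 18 at 13: take all 1300 GPU-h → 2000 still needed.
Take 2000 from Supplier L at 16 to finish.
Supplier K: unused.

2000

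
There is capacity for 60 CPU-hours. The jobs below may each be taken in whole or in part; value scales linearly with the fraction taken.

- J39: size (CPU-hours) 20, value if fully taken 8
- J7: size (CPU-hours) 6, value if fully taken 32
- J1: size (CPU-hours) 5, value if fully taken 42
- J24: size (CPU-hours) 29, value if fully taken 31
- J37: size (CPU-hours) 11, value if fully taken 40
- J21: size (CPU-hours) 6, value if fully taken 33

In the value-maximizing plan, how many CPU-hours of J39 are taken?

3

Best value per unit of size first: J1 42/5≈8.4, J21 33/6≈5.5, J7 32/6≈5.33, J37 40/11≈3.64, J24 31/29≈1.07, J39 8/20≈0.4.
Take all of J1 (5 CPU-hours, value 42) → 55 CPU-hours left.
Take all of J21 (6 CPU-hours, value 33) → 49 CPU-hours left.
Take all of J7 (6 CPU-hours, value 32) → 43 CPU-hours left.
J37: take in full, 11 CPU-hours for value 40 → 32 left.
Take all of J24 (29 CPU-hours, value 31) → 3 CPU-hours left.
3 CPU-hours left: a 3/20 share of J39 gives 8×3/20 = 1.2.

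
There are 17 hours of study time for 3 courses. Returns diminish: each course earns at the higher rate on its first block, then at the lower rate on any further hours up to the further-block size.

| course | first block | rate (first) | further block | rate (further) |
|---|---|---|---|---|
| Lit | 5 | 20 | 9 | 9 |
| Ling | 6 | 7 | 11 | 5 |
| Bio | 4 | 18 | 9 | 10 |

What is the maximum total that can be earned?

252

Rank every tier by rate: Lit/T1 20 > Bio/T1 18 > Bio/T2 10 > Lit/T2 9 > Ling/T1 7 > Ling/T2 5.
Fill Lit T1 block (5 at 20) → 12 left.
Fill Bio T1 block (4 at 18) → 8 left.
Bio/T2: +8 of 9 at 10; pool empty.
Total = 20×5 + 18×4 + 10×8 = 252.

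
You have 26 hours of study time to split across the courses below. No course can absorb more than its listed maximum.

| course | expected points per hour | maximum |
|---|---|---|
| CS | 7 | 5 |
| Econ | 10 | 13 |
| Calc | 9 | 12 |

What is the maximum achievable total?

Order the courses by expected points per hour: Econ 10 > Calc 9 > CS 7.
Give Econ 13 to hit its cap of 13 → 13 left.
Give Calc 12 to hit its cap of 12 → 1 left.
CS: +1 (room for 5) → 1. Pool exhausted.
Total = 7×1 + 10×13 + 9×12 = 245.

245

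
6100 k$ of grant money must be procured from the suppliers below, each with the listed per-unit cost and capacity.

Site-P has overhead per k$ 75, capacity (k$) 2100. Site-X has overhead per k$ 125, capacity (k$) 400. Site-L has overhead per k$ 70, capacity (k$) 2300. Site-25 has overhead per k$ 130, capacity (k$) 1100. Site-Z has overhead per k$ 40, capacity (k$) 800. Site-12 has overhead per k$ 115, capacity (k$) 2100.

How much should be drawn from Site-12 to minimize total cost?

900

Fill from the cheapest supplier first.
Site-Z (40): use full 800 ; 5300 k$ to go.
Site-L at 70: take all 2300 k$ ; 3000 still needed.
Take 2100 from Site-P at 75 ; need 900 more.
Site-12 at 115: take 900 of its 2100 ; requirement met.
Site-X, Site-25: unused.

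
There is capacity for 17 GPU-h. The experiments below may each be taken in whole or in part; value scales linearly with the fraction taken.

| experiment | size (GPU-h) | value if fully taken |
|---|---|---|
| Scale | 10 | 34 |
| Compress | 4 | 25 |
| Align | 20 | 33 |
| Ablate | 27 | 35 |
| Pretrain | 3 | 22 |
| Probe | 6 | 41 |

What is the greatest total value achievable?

101.6

Best value per unit of size first: Pretrain 22/3≈7.33, Probe 41/6≈6.83, Compress 25/4≈6.25, Scale 34/10≈3.4, Align 33/20≈1.65, Ablate 35/27≈1.3.
All 3 GPU-h of Pretrain fit (value 22) → 14 remain.
Take all of Probe (6 GPU-h, value 41) → 8 GPU-h left.
All 4 GPU-h of Compress fit (value 25) → 4 remain.
4 GPU-h left: a 4/10 share of Scale gives 34×4/10 = 13.6.
Total value = 101.6.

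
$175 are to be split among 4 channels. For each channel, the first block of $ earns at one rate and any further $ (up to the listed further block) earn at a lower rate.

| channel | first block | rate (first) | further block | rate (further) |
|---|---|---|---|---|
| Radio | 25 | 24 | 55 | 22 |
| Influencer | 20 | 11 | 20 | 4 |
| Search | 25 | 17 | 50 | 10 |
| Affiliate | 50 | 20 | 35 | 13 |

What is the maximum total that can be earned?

Treat each block as its own option and order by rate: Radio/first 24 > Radio/second 22 > Affiliate/first 20 > Search/first 17 > Affiliate/second 13 > Influencer/first 11 > Search/second 10 > Influencer/second 4.
Radio first at 24: fill all 25 → 150 left.
Radio second at 22: fill all 55 → 95 left.
Affiliate first at 20: fill all 50 → 45 left.
Search/first (17): +25 → 20 left.
20 remain; put them into Affiliate second at 13.
Total = 24×25 + 22×55 + 20×50 + 17×25 + 13×20 = 3495.

3495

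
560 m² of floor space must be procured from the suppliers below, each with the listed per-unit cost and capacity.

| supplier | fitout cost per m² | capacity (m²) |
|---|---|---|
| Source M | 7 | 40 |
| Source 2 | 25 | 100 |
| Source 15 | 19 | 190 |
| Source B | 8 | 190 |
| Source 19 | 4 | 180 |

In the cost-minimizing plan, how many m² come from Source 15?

Use suppliers in increasing cost order.
Take 180 from Source 19 at 4 → need 380 more.
Take 40 from Source M at 7 → need 340 more.
Source B (8): use full 190 → 150 m² to go.
Take 150 from Source 15 at 19 to finish.
Source 2: unused.

150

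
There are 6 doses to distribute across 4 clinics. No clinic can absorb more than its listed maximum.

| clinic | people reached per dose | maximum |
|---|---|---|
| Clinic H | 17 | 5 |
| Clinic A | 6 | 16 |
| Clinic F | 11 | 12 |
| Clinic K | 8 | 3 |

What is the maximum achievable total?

96

Highest people reached per dose first: Clinic H 17 > Clinic F 11 > Clinic K 8 > Clinic A 6.
Clinic H: +5 to 5 (cap) ; 1 left.
Clinic F has room for 12 but only 1 remain, so it gets 1.
Total = 17×5 + 11×1 = 96.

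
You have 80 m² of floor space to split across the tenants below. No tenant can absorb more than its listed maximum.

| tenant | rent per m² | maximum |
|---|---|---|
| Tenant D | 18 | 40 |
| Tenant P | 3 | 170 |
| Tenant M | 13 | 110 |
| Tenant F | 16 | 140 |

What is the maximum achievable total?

1360

Rank by rent per m²: Tenant D 18 > Tenant F 16 > Tenant M 13 > Tenant P 3.
Tenant D takes 40 to reach its cap of 40 ; 40 left.
Only 40 left; Tenant F takes them to reach 40.
Total = 18×40 + 16×40 = 1360.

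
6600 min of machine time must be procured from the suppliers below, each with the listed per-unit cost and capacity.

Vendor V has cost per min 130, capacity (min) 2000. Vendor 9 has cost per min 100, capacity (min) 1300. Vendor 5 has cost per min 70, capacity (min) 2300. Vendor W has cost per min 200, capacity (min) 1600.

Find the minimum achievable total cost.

Use suppliers in increasing cost order.
Vendor 5 at 70: take all 2300 min → 4300 still needed.
Vendor 9 (100): use full 1300 → 3000 min to go.
Take 2000 from Vendor V at 130 → need 1000 more.
Vendor W (200): take the remaining 1000 → done.
Cost = 2300×70 + 1300×100 + 2000×130 + 1000×200 = 751000.

751000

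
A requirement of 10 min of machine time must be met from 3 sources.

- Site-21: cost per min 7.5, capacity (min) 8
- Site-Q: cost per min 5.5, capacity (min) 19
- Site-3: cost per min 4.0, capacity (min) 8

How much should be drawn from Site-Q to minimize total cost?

2

Cheapest first:
Site-3 (4.0): use full 8 → 2 min to go.
Site-Q (5.5): take the remaining 2 → done.
Site-21: unused.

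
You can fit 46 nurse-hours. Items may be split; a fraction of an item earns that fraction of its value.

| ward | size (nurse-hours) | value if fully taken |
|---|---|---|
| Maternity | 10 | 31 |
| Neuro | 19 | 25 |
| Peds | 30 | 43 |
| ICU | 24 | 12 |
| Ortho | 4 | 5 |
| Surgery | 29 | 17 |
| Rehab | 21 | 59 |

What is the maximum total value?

Rank by value-to-size ratio: Maternity 31/10≈3.1, Rehab 59/21≈2.81, Peds 43/30≈1.43, Neuro 25/19≈1.32, Ortho 5/4≈1.25, Surgery 17/29≈0.586, ICU 12/24≈0.5.
All 10 nurse-hours of Maternity fit (value 31) ; 36 remain.
Rehab: take in full, 21 nurse-hours for value 59 ; 15 left.
Fill the last 15 nurse-hours with part of Peds: 15/30 of it earns 21.5.
Total value = 111.5.

111.5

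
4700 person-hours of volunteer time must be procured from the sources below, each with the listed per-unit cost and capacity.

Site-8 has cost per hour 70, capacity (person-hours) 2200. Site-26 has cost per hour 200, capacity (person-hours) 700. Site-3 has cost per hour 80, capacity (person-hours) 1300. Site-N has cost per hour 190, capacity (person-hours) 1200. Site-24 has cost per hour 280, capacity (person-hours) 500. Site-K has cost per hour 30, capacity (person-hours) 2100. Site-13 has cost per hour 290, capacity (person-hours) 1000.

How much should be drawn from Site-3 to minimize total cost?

Fill from the cheapest source first.
Site-K (30): use full 2100 → 2600 person-hours to go.
Take 2200 from Site-8 at 70 → need 400 more.
Take 400 from Site-3 at 80 to finish.
Site-N, Site-26, Site-24, Site-13: unused.

400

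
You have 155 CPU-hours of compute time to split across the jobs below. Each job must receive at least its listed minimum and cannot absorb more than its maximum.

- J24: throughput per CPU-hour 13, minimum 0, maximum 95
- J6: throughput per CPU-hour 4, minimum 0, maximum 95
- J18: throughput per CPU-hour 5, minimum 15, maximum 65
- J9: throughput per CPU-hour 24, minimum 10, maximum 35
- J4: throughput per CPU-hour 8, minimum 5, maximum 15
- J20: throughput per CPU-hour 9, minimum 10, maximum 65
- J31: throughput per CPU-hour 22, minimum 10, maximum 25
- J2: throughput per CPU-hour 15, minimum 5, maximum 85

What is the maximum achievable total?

Meeting every minimum uses 0+0+15+10+5+10+10+5 = 55 CPU-hours, leaving 100.
Order the jobs by throughput per CPU-hour: J9 24 > J31 22 > J2 15 > J24 13 > J20 9 > J4 8 > J18 5 > J6 4.
Give J9 25 more to hit its cap of 35 — 75 left.
J31 takes 15 more to reach its cap of 25 — 60 left.
Only 60 left; J2 takes them to reach 65.
Total = 5×15 + 24×35 + 8×5 + 9×10 + 22×25 + 15×65 = 2570.

2570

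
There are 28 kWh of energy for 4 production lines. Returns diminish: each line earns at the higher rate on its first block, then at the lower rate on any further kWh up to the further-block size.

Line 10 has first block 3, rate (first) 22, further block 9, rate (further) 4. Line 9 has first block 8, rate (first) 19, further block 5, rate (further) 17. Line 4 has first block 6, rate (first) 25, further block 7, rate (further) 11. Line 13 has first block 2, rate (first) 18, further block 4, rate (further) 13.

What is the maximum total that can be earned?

541

Rank every tier by rate: Line 4/tier1 25 > Line 10/tier1 22 > Line 9/tier1 19 > Line 13/tier1 18 > Line 9/tier2 17 > Line 13/tier2 13 > Line 4/tier2 11 > Line 10/tier2 4.
Line 4/tier1 (25): +6 — 22 left.
Line 10/tier1 (22): +3 — 19 left.
Fill Line 9 tier1 block (8 at 19) — 11 left.
Fill Line 13 tier1 block (2 at 18) — 9 left.
Line 9 tier2 at 17: fill all 5 — 4 left.
Line 13 tier2 at 13: fill all 4 — 0 left.
Total = 25×6 + 22×3 + 19×8 + 18×2 + 17×5 + 13×4 = 541.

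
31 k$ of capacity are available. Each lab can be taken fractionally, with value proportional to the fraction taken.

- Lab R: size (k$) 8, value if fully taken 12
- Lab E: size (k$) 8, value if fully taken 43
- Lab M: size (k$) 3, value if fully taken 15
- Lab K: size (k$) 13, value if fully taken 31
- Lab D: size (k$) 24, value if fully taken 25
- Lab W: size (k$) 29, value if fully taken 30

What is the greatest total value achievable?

Sort by value density: Lab E 43/8≈5.38, Lab M 15/3≈5, Lab K 31/13≈2.38, Lab R 12/8≈1.5, Lab D 25/24≈1.04, Lab W 30/29≈1.03.
Lab E: take in full, 8 k$ for value 43 — 23 left.
Lab M: take in full, 3 k$ for value 15 — 20 left.
All 13 k$ of Lab K fit (value 31) — 7 remain.
Only 7 k$ remain; take 7/8 of Lab R for value 12×7/8 = 10.5.
Total value = 99.5.

99.5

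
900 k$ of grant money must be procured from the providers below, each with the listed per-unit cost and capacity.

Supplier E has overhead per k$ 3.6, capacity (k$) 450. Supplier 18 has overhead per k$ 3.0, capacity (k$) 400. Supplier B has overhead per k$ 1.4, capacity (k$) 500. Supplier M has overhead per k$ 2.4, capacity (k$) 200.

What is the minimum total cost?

1780

Use providers in increasing cost order.
Supplier B (1.4): use full 500 — 400 k$ to go.
Supplier M at 2.4: take all 200 k$ — 200 still needed.
Take 200 from Supplier 18 at 3.0 to finish.
Supplier E: unused.
Cost = 500×1.4 + 200×2.4 + 200×3.0 = 1780.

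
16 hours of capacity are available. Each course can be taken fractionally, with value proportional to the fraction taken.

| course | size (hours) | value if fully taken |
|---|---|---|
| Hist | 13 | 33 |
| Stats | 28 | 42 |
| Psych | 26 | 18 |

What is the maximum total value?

37.5

Rank by value-to-size ratio: Hist 33/13≈2.54, Stats 42/28≈1.5, Psych 18/26≈0.692.
Hist: take in full, 13 hours for value 33 ; 3 left.
Only 3 hours remain; take 3/28 of Stats for value 42×3/28 = 4.5.
Total value = 37.5.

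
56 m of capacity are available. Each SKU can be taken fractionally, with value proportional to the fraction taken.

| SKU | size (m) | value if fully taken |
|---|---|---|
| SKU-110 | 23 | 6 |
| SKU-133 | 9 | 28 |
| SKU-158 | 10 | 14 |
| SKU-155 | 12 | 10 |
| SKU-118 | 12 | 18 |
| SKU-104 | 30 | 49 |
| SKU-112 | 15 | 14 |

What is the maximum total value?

102

Best value per unit of size first: SKU-133 28/9≈3.11, SKU-104 49/30≈1.63, SKU-118 18/12≈1.5, SKU-158 14/10≈1.4, SKU-112 14/15≈0.933, SKU-155 10/12≈0.833, SKU-110 6/23≈0.261.
Take all of SKU-133 (9 m, value 28) → 47 m left.
Take all of SKU-104 (30 m, value 49) → 17 m left.
All 12 m of SKU-118 fit (value 18) → 5 remain.
5 m left: a 5/10 share of SKU-158 gives 14×5/10 = 7.
Total value = 102.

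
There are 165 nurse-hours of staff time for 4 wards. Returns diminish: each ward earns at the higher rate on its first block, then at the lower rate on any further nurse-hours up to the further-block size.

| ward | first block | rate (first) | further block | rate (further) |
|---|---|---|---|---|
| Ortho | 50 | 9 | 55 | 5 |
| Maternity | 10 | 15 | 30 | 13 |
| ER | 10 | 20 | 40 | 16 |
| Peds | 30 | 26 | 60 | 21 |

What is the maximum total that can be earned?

3225

Treat each block as its own option and order by rate: Peds/T1 26 > Peds/T2 21 > ER/T1 20 > ER/T2 16 > Maternity/T1 15 > Maternity/T2 13 > Ortho/T1 9 > Ortho/T2 5.
Peds/T1 (26): +30 — 135 left.
Fill Peds T2 block (60 at 21) — 75 left.
ER/T1 (20): +10 — 65 left.
Fill ER T2 block (40 at 16) — 25 left.
Maternity T1 at 15: fill all 10 — 15 left.
Maternity T2 at 13: only 15 left, fill 15.
Total = 26×30 + 21×60 + 20×10 + 16×40 + 15×10 + 13×15 = 3225.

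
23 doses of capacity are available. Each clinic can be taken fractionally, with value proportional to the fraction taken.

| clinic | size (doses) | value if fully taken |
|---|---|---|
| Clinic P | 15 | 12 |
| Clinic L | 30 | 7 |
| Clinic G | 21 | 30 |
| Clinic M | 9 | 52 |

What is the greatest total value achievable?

72

Best value per unit of size first: Clinic M 52/9≈5.78, Clinic G 30/21≈1.43, Clinic P 12/15≈0.8, Clinic L 7/30≈0.233.
All 9 doses of Clinic M fit (value 52) → 14 remain.
Only 14 doses remain; take 14/21 of Clinic G for value 30×14/21 = 20.
Total value = 72.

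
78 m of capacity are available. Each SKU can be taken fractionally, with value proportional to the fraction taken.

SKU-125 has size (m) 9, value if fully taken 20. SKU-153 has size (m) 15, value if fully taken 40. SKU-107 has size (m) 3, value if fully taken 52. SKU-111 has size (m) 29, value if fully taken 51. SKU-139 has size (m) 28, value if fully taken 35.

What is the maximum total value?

Sort by value density: SKU-107 52/3≈17.3, SKU-153 40/15≈2.67, SKU-125 20/9≈2.22, SKU-111 51/29≈1.76, SKU-139 35/28≈1.25.
SKU-107: take in full, 3 m for value 52 — 75 left.
SKU-153: take in full, 15 m for value 40 — 60 left.
Take all of SKU-125 (9 m, value 20) — 51 m left.
SKU-111: take in full, 29 m for value 51 — 22 left.
22 m left: a 22/28 share of SKU-139 gives 35×22/28 = 27.5.
Total value = 190.5.

190.5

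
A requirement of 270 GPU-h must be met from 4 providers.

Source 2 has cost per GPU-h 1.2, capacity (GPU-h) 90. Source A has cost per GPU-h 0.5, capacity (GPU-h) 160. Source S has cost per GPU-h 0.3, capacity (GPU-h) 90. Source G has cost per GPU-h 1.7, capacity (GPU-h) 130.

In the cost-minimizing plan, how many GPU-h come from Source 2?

Use providers in increasing cost order.
Source S (0.3): use full 90 — 180 GPU-h to go.
Source A (0.5): use full 160 — 20 GPU-h to go.
Source 2 at 1.2: take 20 of its 90 — requirement met.
Source G: unused.

20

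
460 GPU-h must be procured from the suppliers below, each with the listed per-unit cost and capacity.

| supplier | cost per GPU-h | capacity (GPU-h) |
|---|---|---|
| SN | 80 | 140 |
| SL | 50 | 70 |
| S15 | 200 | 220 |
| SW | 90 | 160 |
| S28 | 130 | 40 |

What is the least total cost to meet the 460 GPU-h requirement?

44300

Cheapest first:
Take 70 from SL at 50 — need 390 more.
SN (80): use full 140 — 250 GPU-h to go.
SW at 90: take all 160 GPU-h — 90 still needed.
Take 40 from S28 at 130 — need 50 more.
S15 (200): take the remaining 50 — done.
Cost = 70×50 + 140×80 + 160×90 + 40×130 + 50×200 = 44300.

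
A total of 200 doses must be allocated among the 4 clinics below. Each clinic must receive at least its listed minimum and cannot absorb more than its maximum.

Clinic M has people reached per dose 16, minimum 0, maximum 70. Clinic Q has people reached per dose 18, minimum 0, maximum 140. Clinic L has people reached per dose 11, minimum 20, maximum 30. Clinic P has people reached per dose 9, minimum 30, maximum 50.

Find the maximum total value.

Meeting every minimum uses 0+0+20+30 = 50 doses, leaving 150.
Rank by people reached per dose: Clinic Q 18 > Clinic M 16 > Clinic L 11 > Clinic P 9.
Give Clinic Q 140 more to hit its cap of 140 — 10 left.
Only 10 left; Clinic M takes them to reach 10.
Total = 16×10 + 18×140 + 11×20 + 9×30 = 3170.

3170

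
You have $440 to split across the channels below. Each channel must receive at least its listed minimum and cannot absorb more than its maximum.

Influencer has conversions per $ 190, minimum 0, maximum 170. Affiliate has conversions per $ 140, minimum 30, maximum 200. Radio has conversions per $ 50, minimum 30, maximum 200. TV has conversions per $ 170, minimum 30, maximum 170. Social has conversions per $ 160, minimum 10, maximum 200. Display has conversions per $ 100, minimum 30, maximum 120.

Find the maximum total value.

Meeting every minimum uses 0+30+30+30+10+30 = 130 $, leaving 310.
Rank by conversions per $: Influencer 190 > TV 170 > Social 160 > Affiliate 140 > Display 100 > Radio 50.
Give Influencer 170 more to hit its cap of 170 ; 140 left.
Give TV 140 more to hit its cap of 170 ; 0 left.
Total = 190×170 + 140×30 + 50×30 + 170×170 + 160×10 + 100×30 = 71500.

71500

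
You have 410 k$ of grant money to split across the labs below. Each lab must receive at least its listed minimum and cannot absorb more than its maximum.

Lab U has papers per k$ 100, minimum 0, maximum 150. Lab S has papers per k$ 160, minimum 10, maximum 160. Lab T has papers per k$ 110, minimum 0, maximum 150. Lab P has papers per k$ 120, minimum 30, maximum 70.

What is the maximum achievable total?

Meeting every minimum uses 0+10+0+30 = 40 k$, leaving 370.
Highest papers per k$ first: Lab S 160 > Lab P 120 > Lab T 110 > Lab U 100.
Give Lab S 150 more to hit its cap of 160 → 220 left.
Lab P: +40 to 70 (cap) → 180 left.
Lab T takes 150 more to reach its cap of 150 → 30 left.
Only 30 left; Lab U takes them to reach 30.
Total = 100×30 + 160×160 + 110×150 + 120×70 = 53500.

53500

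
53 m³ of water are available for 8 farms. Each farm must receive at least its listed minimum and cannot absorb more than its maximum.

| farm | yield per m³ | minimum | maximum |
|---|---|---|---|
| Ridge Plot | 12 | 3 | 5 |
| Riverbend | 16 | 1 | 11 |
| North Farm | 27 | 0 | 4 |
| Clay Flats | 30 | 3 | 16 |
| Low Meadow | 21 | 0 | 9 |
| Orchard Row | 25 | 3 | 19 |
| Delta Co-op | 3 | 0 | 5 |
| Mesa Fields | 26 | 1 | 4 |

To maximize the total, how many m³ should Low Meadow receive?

Meeting every minimum uses 3+1+0+3+0+3+0+1 = 11 m³, leaving 42.
Order the farms by yield per m³: Clay Flats 30 > North Farm 27 > Mesa Fields 26 > Orchard Row 25 > Low Meadow 21 > Riverbend 16 > Ridge Plot 12 > Delta Co-op 3.
Give Clay Flats 13 more to hit its cap of 16 — 29 left.
North Farm takes 4 more to reach its cap of 4 — 25 left.
Mesa Fields takes 3 more to reach its cap of 4 — 22 left.
Orchard Row: +16 to 19 (cap) — 6 left.
Low Meadow has room for 9 more but only 6 remain, so it gets 6.

6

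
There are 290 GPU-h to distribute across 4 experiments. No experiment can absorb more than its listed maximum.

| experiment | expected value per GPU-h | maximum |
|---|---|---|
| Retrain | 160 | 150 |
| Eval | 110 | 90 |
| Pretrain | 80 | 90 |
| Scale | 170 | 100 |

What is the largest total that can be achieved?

45400

Rank by expected value per GPU-h: Scale 170 > Retrain 160 > Eval 110 > Pretrain 80.
Scale takes 100 to reach its cap of 100 — 190 left.
Retrain: +150 to 150 (cap) — 40 left.
Eval has room for 90 but only 40 remain, so it gets 40.
Total = 160×150 + 110×40 + 170×100 = 45400.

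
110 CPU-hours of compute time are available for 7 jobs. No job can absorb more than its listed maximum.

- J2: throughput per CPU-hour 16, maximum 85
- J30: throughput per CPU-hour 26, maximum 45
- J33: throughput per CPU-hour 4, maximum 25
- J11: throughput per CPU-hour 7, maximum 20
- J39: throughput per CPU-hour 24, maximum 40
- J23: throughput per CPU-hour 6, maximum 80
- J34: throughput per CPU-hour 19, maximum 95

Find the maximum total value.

2605

Highest throughput per CPU-hour first: J30 26 > J39 24 > J34 19 > J2 16 > J11 7 > J23 6 > J33 4.
Give J30 45 to hit its cap of 45 ; 65 left.
J39 takes 40 to reach its cap of 40 ; 25 left.
J34 has room for 95 but only 25 remain, so it gets 25.
Total = 26×45 + 24×40 + 19×25 = 2605.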